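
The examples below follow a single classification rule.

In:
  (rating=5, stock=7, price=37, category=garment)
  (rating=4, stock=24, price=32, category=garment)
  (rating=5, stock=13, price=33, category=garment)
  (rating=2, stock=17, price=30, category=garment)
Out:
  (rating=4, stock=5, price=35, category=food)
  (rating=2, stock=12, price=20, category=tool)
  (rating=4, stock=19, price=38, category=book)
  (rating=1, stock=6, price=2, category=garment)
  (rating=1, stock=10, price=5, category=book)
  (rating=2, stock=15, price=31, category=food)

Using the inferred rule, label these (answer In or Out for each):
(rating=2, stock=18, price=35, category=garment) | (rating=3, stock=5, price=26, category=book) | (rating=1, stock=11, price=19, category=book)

Rule: category is garment AND price ≥ 5. This holds for each 'In' example and fails for each 'Out' one.
(rating=2, stock=18, price=35, category=garment): In (category is garment, price = 35). (rating=3, stock=5, price=26, category=book): Out (category is book, price = 26). (rating=1, stock=11, price=19, category=book): Out (category is book, price = 19).

In, Out, Out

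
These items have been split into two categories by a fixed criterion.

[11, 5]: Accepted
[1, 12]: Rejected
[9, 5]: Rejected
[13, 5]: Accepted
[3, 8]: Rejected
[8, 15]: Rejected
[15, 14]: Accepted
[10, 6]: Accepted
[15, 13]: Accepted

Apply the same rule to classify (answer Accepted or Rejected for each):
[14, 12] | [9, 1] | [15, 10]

Accepted, Rejected, Accepted

The rule appears to be: first ≥ 10.
[14, 12]: first 14, passes → Accepted.
[9, 1]: first 9, does not pass → Rejected.
[15, 10]: first 15, passes → Accepted.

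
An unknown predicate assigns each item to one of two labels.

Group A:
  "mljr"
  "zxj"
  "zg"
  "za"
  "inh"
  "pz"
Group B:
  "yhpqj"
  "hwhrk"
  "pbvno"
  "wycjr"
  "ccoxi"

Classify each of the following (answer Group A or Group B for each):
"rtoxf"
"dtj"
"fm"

The common property of the 'Group A' items is: length ≤ 4. No 'Group B' item has it.
"rtoxf" — length 5, hence Group B.
"dtj" — length 3, hence Group A.
"fm" — length 2, hence Group A.

Group B, Group A, Group A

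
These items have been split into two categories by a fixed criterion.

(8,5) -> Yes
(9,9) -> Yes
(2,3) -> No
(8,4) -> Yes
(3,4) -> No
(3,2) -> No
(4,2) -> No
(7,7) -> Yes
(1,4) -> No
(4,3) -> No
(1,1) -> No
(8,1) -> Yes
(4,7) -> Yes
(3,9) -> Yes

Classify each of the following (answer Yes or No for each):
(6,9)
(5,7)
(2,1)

Yes, Yes, No

The rule appears to be: sum ≥ 9.
(6,9): 6+9 = 15 — fits, so Yes. (5,7): 5+7 = 12 — fits, so Yes. (2,1): 2+1 = 3 — fails the rule, so No.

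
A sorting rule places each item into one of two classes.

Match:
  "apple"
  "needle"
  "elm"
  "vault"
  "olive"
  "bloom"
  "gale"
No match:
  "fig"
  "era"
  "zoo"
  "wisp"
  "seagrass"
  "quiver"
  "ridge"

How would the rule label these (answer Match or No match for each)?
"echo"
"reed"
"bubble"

No match, No match, Match

A rule that fits every label: contains 'l' — true of each 'Match' example, false of each 'No match' one.
No match: "echo", since no 'l'.
No match: "reed", since no 'l'.
Match: "bubble", since has 'l'.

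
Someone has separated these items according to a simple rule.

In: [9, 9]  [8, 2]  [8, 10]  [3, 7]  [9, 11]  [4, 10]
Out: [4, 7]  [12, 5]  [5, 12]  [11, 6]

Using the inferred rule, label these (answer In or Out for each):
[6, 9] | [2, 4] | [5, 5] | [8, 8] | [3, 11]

Out, In, In, In, In

'In' ⟺ sum is even.
[6, 9]: 6+9 = 15 — doesn't match, so Out. [2, 4]: 2+4 = 6 — qualifies, so In. [5, 5]: 5+5 = 10 — qualifies, so In. [8, 8]: 8+8 = 16 — qualifies, so In. [3, 11]: 3+11 = 14 — qualifies, so In.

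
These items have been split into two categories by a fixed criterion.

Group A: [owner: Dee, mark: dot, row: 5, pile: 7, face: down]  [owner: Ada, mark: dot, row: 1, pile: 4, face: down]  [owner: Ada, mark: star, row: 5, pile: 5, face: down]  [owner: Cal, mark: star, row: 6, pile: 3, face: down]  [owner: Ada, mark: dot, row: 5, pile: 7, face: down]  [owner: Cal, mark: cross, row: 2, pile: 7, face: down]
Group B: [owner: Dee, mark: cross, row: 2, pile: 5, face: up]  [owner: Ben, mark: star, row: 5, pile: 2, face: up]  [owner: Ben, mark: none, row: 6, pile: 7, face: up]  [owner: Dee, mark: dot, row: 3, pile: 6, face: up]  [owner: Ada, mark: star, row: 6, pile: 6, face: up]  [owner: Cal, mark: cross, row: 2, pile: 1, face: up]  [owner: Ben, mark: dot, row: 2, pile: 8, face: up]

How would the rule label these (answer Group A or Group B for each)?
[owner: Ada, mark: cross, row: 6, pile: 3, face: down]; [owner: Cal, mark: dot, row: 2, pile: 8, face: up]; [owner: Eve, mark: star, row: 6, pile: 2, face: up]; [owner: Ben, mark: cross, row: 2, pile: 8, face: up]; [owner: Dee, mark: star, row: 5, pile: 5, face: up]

Group A, Group B, Group B, Group B, Group B

Rule: face is down. This holds for each 'Group A' example and fails for each 'Group B' one.
[owner: Ada, mark: cross, row: 6, pile: 3, face: down] — face is down, hence Group A. [owner: Cal, mark: dot, row: 2, pile: 8, face: up] — face is up, hence Group B. [owner: Eve, mark: star, row: 6, pile: 2, face: up] — face is up, hence Group B. [owner: Ben, mark: cross, row: 2, pile: 8, face: up] — face is up, hence Group B. [owner: Dee, mark: star, row: 5, pile: 5, face: up] — face is up, hence Group B.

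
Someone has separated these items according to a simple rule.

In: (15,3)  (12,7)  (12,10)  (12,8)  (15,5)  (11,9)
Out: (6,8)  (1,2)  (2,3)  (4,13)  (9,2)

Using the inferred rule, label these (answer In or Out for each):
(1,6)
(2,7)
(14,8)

Out, Out, In

Every 'In' example satisfies: sum ≥ 18. None of the 'Out' examples do.
(1,6) → 1+6 = 7 → Out.
(2,7) → 2+7 = 9 → Out.
(14,8) → 14+8 = 22 → In.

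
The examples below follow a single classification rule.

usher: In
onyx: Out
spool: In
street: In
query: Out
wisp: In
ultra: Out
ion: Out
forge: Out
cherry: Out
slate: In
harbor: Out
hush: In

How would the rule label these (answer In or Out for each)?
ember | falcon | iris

Out, Out, In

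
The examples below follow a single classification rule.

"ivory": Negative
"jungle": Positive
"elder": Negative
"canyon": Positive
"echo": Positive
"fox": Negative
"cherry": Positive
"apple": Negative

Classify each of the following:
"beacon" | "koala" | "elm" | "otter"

Positive, Negative, Negative, Negative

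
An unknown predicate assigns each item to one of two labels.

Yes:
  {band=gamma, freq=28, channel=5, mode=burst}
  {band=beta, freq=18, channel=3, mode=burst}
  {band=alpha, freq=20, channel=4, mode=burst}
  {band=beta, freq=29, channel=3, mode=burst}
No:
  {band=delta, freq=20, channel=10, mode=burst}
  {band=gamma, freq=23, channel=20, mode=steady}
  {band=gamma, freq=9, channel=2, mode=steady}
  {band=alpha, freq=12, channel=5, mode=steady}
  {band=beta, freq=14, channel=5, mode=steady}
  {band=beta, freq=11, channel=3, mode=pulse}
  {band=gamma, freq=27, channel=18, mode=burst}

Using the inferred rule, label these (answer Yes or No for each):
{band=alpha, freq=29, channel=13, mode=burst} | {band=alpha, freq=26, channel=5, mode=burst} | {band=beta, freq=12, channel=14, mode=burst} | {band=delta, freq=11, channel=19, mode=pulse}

No, Yes, No, No

The pattern is that an item is 'Yes' exactly when: mode is burst AND channel ≤ 5.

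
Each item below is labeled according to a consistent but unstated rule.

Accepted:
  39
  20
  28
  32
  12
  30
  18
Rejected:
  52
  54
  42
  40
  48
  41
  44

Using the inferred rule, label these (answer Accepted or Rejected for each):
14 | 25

Accepted, Accepted

One predicate separates the groups cleanly: at most 39.
14 — 14 ≤ 39, hence Accepted. 25 — 25 ≤ 39, hence Accepted.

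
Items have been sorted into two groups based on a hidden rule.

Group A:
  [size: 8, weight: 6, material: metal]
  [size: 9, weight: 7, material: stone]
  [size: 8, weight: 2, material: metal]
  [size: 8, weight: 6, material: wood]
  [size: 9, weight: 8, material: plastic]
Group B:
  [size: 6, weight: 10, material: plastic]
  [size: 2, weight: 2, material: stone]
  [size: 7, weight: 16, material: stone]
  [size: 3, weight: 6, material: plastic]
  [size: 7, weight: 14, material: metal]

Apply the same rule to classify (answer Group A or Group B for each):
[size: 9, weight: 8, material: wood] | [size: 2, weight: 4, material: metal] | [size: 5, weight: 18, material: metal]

Rule: size ≥ 8. This holds for each 'Group A' example and fails for each 'Group B' one.
[size: 9, weight: 8, material: wood] → size = 9 → Group A. [size: 2, weight: 4, material: metal] → size = 2 → Group B. [size: 5, weight: 18, material: metal] → size = 5 → Group B.

Group A, Group B, Group B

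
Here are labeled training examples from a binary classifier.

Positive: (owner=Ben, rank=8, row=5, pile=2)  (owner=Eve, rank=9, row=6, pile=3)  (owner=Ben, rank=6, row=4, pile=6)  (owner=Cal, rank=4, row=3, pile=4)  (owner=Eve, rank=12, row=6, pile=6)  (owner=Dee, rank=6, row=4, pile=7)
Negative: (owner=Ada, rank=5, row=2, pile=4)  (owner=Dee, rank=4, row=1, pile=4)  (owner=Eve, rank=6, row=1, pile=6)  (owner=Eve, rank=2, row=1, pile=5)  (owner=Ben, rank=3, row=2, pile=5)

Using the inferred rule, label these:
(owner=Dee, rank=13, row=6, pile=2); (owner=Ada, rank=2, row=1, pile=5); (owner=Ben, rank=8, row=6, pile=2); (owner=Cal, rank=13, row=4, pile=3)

The simplest hypothesis consistent with all the labels is: row ≥ 3.
(owner=Dee, rank=13, row=6, pile=2): row = 6 — meets the rule, so Positive. (owner=Ada, rank=2, row=1, pile=5): row = 1 — does not pass, so Negative. (owner=Ben, rank=8, row=6, pile=2): row = 6 — meets the rule, so Positive. (owner=Cal, rank=13, row=4, pile=3): row = 4 — meets the rule, so Positive.

Positive, Negative, Positive, Positive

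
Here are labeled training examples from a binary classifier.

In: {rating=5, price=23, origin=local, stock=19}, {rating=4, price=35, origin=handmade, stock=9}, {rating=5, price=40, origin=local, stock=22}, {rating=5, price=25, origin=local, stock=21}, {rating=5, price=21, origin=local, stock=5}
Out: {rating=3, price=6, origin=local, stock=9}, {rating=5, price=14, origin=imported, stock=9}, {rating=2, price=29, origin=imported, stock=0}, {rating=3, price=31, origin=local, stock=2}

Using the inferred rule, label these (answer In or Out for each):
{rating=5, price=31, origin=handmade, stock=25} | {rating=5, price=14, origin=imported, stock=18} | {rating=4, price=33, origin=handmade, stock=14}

The common property of the 'In' items is: price ≥ 21 AND stock ≥ 5. No 'Out' item has it.
In: {rating=5, price=31, origin=handmade, stock=25}, since price = 31, stock = 25.
Out: {rating=5, price=14, origin=imported, stock=18}, since price = 14, stock = 18.
In: {rating=4, price=33, origin=handmade, stock=14}, since price = 33, stock = 14.

In, Out, In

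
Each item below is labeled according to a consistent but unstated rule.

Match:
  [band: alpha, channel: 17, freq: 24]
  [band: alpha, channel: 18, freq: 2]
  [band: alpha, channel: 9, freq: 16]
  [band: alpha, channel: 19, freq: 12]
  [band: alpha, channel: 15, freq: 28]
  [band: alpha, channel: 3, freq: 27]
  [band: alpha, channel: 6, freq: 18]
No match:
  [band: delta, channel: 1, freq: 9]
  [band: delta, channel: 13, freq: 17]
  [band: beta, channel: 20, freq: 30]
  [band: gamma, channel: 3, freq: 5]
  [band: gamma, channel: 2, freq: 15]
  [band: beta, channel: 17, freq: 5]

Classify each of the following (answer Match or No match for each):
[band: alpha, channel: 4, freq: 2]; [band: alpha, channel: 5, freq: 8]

Match, Match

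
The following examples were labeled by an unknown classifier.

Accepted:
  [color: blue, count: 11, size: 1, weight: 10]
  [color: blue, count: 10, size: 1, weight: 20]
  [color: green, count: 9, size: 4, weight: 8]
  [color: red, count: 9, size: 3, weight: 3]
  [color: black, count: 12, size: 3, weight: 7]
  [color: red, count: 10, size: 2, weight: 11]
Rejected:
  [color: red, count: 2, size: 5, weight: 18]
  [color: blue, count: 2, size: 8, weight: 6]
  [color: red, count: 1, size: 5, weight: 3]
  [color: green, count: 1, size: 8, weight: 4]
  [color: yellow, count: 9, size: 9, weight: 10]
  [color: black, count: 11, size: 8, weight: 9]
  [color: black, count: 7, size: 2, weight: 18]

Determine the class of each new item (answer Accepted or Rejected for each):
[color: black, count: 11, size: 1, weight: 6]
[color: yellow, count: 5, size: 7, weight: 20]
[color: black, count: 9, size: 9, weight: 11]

One predicate separates the groups cleanly: size ≤ 4 AND count ≥ 9.
[color: black, count: 11, size: 1, weight: 6]: size = 1, count = 11 — qualifies, so Accepted. [color: yellow, count: 5, size: 7, weight: 20]: size = 7, count = 5 — fails the rule, so Rejected. [color: black, count: 9, size: 9, weight: 11]: size = 9, count = 9 — fails the rule, so Rejected.

Accepted, Rejected, Rejected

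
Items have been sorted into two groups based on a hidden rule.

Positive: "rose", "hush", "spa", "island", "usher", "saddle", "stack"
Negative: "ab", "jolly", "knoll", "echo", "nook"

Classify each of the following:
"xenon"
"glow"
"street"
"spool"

The pattern is that an item is 'Positive' exactly when: contains 's'.
"xenon": no 's' — fails this test, so Negative.
"glow": no 's' — fails this test, so Negative.
"street": has 's' — fits, so Positive.
"spool": has 's' — fits, so Positive.

Negative, Negative, Positive, Positive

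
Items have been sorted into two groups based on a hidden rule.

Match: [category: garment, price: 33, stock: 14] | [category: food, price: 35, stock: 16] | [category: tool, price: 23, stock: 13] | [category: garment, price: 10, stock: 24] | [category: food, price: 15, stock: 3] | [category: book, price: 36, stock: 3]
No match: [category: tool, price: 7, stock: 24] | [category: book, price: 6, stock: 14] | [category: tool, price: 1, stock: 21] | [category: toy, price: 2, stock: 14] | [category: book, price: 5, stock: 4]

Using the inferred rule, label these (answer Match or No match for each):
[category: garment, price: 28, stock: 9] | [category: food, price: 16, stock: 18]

Match, Match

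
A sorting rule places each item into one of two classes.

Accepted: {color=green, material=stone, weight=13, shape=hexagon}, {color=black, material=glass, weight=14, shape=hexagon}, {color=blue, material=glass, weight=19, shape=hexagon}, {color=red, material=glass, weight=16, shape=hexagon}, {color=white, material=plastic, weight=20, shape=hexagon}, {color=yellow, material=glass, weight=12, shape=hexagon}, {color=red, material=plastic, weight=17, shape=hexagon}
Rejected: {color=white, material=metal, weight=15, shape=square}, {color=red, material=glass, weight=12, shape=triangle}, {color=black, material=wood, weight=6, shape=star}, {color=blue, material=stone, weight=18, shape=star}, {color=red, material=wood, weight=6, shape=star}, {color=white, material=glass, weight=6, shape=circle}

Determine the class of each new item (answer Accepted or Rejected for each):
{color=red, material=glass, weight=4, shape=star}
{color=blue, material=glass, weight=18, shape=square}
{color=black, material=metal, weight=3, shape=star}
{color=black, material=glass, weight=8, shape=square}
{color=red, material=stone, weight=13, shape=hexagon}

Rejected, Rejected, Rejected, Rejected, Accepted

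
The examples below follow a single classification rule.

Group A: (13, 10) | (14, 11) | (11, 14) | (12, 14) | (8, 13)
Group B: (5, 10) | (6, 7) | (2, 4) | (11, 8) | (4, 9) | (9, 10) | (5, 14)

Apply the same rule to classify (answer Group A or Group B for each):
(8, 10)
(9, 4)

Group B, Group B

'Group A' ⟺ sum ≥ 21.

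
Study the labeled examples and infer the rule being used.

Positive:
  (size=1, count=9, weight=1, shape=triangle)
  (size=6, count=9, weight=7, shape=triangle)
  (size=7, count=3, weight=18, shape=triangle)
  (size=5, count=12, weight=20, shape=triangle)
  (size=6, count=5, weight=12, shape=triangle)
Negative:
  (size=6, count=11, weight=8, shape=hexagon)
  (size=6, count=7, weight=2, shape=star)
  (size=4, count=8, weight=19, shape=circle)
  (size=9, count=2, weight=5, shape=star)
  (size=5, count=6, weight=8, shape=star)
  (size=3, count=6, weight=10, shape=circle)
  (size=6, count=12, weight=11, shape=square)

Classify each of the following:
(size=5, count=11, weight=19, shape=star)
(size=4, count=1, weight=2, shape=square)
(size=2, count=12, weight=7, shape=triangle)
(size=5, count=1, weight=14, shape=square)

Negative, Negative, Positive, Negative

'Positive' ⟺ shape is triangle.
(size=5, count=11, weight=19, shape=star) — shape is star, hence Negative. (size=4, count=1, weight=2, shape=square) — shape is square, hence Negative. (size=2, count=12, weight=7, shape=triangle) — shape is triangle, hence Positive. (size=5, count=1, weight=14, shape=square) — shape is square, hence Negative.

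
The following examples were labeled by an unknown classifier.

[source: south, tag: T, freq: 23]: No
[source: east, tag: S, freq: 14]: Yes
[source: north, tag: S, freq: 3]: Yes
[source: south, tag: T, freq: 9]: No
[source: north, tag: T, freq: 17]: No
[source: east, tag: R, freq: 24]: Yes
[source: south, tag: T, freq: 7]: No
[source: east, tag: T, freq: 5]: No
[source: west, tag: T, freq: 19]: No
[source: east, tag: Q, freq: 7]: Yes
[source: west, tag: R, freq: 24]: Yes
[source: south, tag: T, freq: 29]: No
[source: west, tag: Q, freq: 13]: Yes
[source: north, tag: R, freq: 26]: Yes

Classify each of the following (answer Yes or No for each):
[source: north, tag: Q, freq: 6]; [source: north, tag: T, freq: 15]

Yes, No

A rule that fits every label: tag is not T — true of each 'Yes' example, false of each 'No' one.
[source: north, tag: Q, freq: 6] — tag is Q, hence Yes. [source: north, tag: T, freq: 15] — tag is T, hence No.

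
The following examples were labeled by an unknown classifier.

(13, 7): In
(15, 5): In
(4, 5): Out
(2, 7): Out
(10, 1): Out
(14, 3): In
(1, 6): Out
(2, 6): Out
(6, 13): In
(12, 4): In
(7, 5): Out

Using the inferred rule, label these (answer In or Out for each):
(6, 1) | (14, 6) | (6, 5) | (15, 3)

The common property of the 'In' items is: sum ≥ 16. No 'Out' item has it.

Out, In, Out, In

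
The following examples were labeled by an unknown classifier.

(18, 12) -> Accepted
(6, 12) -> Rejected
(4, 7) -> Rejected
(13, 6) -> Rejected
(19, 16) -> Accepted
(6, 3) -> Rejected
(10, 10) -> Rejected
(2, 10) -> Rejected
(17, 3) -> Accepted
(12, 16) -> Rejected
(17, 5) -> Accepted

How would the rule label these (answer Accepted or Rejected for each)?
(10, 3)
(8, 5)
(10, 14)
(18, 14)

The simplest hypothesis consistent with all the labels is: first ≥ 16.
(10, 3) → first 10 → Rejected. (8, 5) → first 8 → Rejected. (10, 14) → first 10 → Rejected. (18, 14) → first 18 → Accepted.

Rejected, Rejected, Rejected, Accepted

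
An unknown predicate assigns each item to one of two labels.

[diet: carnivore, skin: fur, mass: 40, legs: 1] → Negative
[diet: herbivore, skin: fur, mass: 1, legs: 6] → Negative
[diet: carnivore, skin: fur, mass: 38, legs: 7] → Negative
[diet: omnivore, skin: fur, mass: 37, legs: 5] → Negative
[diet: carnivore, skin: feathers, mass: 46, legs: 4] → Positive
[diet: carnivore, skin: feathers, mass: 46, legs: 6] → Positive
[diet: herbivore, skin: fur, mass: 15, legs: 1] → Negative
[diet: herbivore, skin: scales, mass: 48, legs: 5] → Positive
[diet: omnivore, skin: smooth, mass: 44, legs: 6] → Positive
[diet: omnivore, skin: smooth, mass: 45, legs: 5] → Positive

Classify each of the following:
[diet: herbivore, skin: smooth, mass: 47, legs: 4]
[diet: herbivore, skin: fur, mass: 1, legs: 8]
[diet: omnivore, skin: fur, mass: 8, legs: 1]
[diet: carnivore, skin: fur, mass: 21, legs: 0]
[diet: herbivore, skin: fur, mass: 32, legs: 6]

Positive, Negative, Negative, Negative, Negative

Every 'Positive' example satisfies: mass ≥ 44. None of the 'Negative' examples do.
[diet: herbivore, skin: smooth, mass: 47, legs: 4]: mass = 47, checks out → Positive.
[diet: herbivore, skin: fur, mass: 1, legs: 8]: mass = 1, fails this test → Negative.
[diet: omnivore, skin: fur, mass: 8, legs: 1]: mass = 8, fails this test → Negative.
[diet: carnivore, skin: fur, mass: 21, legs: 0]: mass = 21, fails this test → Negative.
[diet: herbivore, skin: fur, mass: 32, legs: 6]: mass = 32, fails this test → Negative.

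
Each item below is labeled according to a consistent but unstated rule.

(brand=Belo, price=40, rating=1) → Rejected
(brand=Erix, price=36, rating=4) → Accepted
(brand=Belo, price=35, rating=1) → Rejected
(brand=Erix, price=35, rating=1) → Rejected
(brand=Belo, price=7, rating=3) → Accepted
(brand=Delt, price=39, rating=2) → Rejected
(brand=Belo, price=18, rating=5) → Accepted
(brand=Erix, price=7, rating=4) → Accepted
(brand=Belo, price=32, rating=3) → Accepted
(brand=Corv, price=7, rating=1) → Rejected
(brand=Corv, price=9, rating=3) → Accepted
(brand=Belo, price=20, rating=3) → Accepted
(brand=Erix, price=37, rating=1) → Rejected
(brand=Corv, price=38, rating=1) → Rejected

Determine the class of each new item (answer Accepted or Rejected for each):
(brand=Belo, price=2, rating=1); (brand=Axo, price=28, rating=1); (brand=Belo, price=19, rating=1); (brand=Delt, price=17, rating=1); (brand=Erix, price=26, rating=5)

Rejected, Rejected, Rejected, Rejected, Accepted

All 'Accepted' examples share one property — rating ≥ 3 — and every 'Rejected' example lacks it.
Rejected: (brand=Belo, price=2, rating=1), since rating = 1. Rejected: (brand=Axo, price=28, rating=1), since rating = 1. Rejected: (brand=Belo, price=19, rating=1), since rating = 1. Rejected: (brand=Delt, price=17, rating=1), since rating = 1. Accepted: (brand=Erix, price=26, rating=5), since rating = 5.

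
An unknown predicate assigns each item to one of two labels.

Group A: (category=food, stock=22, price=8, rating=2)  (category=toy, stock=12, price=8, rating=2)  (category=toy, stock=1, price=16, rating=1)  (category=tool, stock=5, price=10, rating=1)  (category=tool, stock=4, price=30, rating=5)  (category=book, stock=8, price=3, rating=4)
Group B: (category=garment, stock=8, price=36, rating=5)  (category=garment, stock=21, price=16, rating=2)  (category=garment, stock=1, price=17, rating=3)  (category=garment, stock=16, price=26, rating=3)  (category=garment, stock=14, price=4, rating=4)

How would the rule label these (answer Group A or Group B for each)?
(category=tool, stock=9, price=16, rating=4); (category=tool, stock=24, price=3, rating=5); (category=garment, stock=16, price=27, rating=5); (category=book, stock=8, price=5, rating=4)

Group A, Group A, Group B, Group A

Looking at the examples, the only property every 'Group A' case has and every 'Group B' case lacks is: category is not garment.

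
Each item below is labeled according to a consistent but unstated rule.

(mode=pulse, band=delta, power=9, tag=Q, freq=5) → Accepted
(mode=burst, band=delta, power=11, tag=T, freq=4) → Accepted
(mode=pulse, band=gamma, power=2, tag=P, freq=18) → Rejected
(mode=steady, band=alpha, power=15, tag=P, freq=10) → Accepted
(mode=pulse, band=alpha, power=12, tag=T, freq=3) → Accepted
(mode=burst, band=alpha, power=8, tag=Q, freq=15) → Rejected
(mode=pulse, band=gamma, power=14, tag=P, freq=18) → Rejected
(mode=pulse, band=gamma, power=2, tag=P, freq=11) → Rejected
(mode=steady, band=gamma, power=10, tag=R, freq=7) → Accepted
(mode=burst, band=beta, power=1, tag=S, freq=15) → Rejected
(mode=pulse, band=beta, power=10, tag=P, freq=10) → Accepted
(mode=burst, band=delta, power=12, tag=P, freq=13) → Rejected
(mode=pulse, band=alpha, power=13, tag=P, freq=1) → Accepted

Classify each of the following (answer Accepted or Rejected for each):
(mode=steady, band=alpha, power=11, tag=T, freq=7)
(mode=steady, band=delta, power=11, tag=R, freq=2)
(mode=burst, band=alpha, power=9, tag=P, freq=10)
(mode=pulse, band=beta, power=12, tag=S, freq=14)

Accepted, Accepted, Accepted, Rejected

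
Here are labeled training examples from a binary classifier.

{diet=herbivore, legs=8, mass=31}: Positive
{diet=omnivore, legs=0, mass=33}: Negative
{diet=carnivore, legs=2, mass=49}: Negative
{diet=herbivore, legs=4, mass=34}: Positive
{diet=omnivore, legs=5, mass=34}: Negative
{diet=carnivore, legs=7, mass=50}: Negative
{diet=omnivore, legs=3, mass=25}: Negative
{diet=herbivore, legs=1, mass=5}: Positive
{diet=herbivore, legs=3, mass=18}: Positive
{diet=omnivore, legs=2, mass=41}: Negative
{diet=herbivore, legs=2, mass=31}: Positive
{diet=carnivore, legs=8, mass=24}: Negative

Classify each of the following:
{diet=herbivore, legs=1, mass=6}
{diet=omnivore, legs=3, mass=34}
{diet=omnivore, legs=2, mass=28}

'Positive' ⟺ diet is herbivore.

Positive, Negative, Negative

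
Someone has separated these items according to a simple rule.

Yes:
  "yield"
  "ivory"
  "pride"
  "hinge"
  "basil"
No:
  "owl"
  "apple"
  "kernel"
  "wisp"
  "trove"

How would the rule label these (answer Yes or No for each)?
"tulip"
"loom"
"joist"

One predicate separates the groups cleanly: odd length AND contains 'i'.
"tulip" — length 5, has 'i', hence Yes.
"loom" — length 4, no 'i', hence No.
"joist" — length 5, has 'i', hence Yes.

Yes, No, Yes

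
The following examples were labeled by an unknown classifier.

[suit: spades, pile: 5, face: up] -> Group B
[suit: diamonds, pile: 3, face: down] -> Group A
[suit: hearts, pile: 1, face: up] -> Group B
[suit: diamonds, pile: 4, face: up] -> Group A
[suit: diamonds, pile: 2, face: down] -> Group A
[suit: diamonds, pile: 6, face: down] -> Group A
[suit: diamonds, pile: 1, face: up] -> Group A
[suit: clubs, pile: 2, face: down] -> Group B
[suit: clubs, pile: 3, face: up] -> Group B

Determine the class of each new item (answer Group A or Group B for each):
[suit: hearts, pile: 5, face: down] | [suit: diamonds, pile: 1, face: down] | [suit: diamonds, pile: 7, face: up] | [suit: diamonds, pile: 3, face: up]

The classifier is using: suit is diamonds.
Group B: [suit: hearts, pile: 5, face: down], since suit is hearts. Group A: [suit: diamonds, pile: 1, face: down], since suit is diamonds. Group A: [suit: diamonds, pile: 7, face: up], since suit is diamonds. Group A: [suit: diamonds, pile: 3, face: up], since suit is diamonds.

Group B, Group A, Group A, Group A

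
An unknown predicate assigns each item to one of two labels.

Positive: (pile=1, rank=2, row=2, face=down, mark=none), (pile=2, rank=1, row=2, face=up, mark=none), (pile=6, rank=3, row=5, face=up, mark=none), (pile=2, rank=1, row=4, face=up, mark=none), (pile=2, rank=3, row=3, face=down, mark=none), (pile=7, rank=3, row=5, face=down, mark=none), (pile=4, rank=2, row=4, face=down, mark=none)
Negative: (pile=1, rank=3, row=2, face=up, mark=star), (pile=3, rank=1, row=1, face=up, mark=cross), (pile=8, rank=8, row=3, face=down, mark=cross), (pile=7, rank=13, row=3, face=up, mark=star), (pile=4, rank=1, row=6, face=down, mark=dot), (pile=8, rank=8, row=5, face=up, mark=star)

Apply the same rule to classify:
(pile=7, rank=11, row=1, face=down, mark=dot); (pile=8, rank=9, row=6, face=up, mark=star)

Negative, Negative

Every 'Positive' example satisfies: mark is none. None of the 'Negative' examples do.
(pile=7, rank=11, row=1, face=down, mark=dot): Negative (mark is dot). (pile=8, rank=9, row=6, face=up, mark=star): Negative (mark is star).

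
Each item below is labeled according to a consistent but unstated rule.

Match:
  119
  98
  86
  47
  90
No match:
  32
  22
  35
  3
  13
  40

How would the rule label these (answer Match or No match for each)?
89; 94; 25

The common property of the 'Match' items is: at least 47. No 'No match' item has it.
89: Match (89 ≥ 47). 94: Match (94 ≥ 47). 25: No match (25 < 47).

Match, Match, No match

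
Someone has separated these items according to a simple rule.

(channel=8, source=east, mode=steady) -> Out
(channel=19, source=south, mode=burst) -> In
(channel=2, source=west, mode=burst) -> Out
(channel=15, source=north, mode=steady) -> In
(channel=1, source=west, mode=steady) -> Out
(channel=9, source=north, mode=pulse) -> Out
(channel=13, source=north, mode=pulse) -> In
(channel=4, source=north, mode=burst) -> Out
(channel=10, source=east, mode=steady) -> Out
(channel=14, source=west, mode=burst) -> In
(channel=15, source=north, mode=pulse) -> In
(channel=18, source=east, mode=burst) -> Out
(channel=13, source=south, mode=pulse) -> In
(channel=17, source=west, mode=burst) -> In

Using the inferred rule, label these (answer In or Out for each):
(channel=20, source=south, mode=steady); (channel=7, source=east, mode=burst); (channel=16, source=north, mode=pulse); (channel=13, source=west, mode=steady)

In, Out, In, In

The simplest hypothesis consistent with all the labels is: channel ≥ 13 AND channel ≠ 18.
(channel=20, source=south, mode=steady): channel = 20 — passes, so In. (channel=7, source=east, mode=burst): channel = 7 — fails the rule, so Out. (channel=16, source=north, mode=pulse): channel = 16 — passes, so In. (channel=13, source=west, mode=steady): channel = 13 — passes, so In.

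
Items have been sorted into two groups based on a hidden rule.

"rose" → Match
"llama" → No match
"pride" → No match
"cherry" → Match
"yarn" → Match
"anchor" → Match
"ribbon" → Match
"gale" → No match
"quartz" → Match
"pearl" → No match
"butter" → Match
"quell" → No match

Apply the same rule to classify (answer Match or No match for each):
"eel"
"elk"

No match, No match

The pattern is that an item is 'Match' exactly when: even length AND contains 'r'.
No match: "eel", since length 3, no 'r'.
No match: "elk", since length 3, no 'r'.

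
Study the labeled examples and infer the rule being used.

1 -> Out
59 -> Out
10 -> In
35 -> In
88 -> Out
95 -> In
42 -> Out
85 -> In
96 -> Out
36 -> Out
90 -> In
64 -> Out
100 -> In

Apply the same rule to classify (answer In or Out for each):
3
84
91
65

Rule: multiple of 5. This holds for each 'In' example and fails for each 'Out' one.
3: Out (3 = 5·0 + 3).
84: Out (84 = 5·16 + 4).
91: Out (91 = 5·18 + 1).
65: In (65 = 5·13).

Out, Out, Out, In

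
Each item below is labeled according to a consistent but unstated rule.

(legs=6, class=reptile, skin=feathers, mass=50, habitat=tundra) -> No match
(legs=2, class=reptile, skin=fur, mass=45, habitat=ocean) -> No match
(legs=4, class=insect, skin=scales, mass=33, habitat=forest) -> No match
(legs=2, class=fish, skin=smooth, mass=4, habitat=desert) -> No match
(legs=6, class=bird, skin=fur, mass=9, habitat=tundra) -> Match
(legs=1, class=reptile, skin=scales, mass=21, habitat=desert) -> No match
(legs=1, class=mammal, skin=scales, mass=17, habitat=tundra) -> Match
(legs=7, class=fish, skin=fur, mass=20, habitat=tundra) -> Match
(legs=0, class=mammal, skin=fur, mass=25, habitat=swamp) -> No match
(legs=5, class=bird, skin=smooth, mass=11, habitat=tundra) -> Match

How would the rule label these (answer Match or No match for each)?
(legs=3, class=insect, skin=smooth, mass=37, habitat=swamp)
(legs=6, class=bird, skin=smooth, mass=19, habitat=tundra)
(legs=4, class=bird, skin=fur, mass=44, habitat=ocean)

No match, Match, No match

The rule appears to be: habitat is tundra AND mass ≤ 20.
(legs=3, class=insect, skin=smooth, mass=37, habitat=swamp) — habitat is swamp, mass = 37, hence No match.
(legs=6, class=bird, skin=smooth, mass=19, habitat=tundra) — habitat is tundra, mass = 19, hence Match.
(legs=4, class=bird, skin=fur, mass=44, habitat=ocean) — habitat is ocean, mass = 44, hence No match.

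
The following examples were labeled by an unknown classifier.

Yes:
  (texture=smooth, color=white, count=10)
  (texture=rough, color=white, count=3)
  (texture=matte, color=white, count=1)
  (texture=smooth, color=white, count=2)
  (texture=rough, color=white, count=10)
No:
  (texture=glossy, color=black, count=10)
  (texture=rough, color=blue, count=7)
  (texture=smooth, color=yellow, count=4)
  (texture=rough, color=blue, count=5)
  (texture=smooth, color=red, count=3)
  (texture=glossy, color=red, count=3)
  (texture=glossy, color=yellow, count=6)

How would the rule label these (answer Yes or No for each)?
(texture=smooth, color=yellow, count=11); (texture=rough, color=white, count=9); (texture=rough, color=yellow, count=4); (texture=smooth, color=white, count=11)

The rule appears to be: color is white.

No, Yes, No, Yes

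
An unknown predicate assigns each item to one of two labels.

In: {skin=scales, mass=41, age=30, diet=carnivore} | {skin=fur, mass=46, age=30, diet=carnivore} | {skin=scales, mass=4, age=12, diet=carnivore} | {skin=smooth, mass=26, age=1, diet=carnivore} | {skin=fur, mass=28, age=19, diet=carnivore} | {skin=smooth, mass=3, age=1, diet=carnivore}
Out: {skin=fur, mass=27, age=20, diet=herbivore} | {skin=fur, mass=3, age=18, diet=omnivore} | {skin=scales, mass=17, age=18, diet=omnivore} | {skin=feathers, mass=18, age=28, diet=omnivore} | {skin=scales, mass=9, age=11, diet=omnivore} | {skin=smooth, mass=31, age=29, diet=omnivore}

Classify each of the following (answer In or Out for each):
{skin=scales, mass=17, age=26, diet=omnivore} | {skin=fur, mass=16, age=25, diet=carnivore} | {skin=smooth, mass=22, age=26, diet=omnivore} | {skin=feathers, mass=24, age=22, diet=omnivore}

Out, In, Out, Out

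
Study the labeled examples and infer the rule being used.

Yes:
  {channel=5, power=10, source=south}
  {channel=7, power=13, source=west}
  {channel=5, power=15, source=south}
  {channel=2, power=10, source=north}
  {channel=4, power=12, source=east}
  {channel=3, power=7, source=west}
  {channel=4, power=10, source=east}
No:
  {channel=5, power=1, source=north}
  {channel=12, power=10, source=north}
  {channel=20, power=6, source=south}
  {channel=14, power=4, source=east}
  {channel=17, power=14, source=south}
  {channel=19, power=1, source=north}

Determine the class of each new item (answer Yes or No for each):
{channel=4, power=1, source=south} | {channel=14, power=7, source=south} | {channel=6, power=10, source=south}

No, No, Yes

'Yes' ⟺ power ≥ 4 AND channel ≤ 7.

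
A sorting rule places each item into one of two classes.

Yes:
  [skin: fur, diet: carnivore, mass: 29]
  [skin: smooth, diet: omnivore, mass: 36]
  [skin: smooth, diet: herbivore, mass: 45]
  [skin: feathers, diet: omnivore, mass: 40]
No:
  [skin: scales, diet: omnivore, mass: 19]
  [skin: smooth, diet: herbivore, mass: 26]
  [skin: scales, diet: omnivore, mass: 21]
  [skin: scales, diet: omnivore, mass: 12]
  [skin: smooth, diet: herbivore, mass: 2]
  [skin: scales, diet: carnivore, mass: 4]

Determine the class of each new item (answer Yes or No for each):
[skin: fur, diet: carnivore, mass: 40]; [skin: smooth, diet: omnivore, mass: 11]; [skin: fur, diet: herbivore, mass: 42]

Yes, No, Yes

One predicate separates the groups cleanly: mass ≥ 29.
[skin: fur, diet: carnivore, mass: 40]: mass = 40 — matches, so Yes. [skin: smooth, diet: omnivore, mass: 11]: mass = 11 — does not satisfy this, so No. [skin: fur, diet: herbivore, mass: 42]: mass = 42 — matches, so Yes.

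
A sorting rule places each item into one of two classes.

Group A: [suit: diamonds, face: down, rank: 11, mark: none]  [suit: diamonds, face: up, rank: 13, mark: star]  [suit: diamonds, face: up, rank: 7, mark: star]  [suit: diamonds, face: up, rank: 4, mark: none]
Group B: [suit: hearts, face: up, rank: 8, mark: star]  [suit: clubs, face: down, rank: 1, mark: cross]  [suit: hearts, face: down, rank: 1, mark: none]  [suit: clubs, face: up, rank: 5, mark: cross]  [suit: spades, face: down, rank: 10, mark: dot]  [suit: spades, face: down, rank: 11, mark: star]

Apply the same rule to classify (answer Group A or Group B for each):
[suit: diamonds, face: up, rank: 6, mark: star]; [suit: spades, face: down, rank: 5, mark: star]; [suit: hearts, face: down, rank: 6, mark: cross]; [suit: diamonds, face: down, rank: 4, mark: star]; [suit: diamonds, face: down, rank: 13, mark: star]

Comparing the two groups points to one rule — suit is diamonds.
[suit: diamonds, face: up, rank: 6, mark: star]: Group A (suit is diamonds). [suit: spades, face: down, rank: 5, mark: star]: Group B (suit is spades). [suit: hearts, face: down, rank: 6, mark: cross]: Group B (suit is hearts). [suit: diamonds, face: down, rank: 4, mark: star]: Group A (suit is diamonds). [suit: diamonds, face: down, rank: 13, mark: star]: Group A (suit is diamonds).

Group A, Group B, Group B, Group A, Group A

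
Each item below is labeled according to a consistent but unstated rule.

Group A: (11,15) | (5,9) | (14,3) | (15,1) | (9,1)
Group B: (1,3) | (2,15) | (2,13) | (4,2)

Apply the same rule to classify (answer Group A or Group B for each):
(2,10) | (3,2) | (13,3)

Group B, Group B, Group A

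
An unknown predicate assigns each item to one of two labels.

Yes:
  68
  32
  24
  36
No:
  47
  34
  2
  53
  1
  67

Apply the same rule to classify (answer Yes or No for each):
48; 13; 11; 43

One predicate separates the groups cleanly: multiple of 4.

Yes, No, No, No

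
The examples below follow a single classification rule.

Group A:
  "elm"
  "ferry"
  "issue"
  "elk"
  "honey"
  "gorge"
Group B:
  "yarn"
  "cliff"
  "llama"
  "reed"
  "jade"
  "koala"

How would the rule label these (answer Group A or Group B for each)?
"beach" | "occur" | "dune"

The pattern is that an item is 'Group A' exactly when: odd length AND contains 'e'.
"beach": length 5, has 'e' — satisfies this, so Group A.
"occur": length 5, no 'e' — doesn't qualify, so Group B.
"dune": length 4, has 'e' — doesn't qualify, so Group B.

Group A, Group B, Group B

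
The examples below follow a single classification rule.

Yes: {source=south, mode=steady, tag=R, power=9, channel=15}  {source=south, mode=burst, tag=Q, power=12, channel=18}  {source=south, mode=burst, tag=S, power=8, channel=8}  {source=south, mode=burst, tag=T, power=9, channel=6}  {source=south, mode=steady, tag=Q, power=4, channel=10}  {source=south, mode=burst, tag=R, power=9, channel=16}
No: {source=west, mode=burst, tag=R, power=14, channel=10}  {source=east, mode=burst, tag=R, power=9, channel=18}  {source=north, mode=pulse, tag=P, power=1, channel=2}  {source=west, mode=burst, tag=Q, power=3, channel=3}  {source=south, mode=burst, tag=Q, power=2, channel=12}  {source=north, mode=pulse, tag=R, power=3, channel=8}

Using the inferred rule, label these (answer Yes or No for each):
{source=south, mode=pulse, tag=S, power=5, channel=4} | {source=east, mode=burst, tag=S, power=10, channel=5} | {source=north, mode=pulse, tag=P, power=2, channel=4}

The distinguishing property — source is south AND power ≥ 3 — holds for all the 'Yes' cases and none of the 'No' cases.

Yes, No, No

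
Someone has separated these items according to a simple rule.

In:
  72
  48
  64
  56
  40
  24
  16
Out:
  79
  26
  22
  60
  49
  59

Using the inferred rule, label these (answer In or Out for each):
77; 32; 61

Out, In, Out

The classifier is using: multiple of 8.
77: 77 = 8·9 + 5, does not satisfy this → Out. 32: 32 = 8·4, checks out → In. 61: 61 = 8·7 + 5, does not satisfy this → Out.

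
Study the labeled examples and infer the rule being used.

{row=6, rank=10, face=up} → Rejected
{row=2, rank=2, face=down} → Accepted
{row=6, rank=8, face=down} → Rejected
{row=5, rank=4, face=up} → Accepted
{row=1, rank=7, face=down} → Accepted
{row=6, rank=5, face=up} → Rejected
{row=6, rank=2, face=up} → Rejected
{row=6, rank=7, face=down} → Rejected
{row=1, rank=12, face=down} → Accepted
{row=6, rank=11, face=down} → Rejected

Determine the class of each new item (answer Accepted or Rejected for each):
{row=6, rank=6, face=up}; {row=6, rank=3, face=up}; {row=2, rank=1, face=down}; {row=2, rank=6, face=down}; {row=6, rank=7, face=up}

The pattern is that an item is 'Accepted' exactly when: row ≤ 5.

Rejected, Rejected, Accepted, Accepted, Rejected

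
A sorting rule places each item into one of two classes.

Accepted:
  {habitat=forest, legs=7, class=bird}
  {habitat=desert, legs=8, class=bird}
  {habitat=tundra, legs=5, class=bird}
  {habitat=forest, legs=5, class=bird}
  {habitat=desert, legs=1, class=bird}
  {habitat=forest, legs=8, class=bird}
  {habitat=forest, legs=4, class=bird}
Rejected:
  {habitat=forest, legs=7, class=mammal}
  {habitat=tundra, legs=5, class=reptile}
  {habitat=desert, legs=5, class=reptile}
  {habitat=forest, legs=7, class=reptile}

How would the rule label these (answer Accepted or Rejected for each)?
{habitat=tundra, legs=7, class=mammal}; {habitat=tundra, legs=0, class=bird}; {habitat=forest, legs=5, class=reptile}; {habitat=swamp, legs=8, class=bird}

The rule appears to be: class is bird.
{habitat=tundra, legs=7, class=mammal} — class is mammal, hence Rejected.
{habitat=tundra, legs=0, class=bird} — class is bird, hence Accepted.
{habitat=forest, legs=5, class=reptile} — class is reptile, hence Rejected.
{habitat=swamp, legs=8, class=bird} — class is bird, hence Accepted.

Rejected, Accepted, Rejected, Accepted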